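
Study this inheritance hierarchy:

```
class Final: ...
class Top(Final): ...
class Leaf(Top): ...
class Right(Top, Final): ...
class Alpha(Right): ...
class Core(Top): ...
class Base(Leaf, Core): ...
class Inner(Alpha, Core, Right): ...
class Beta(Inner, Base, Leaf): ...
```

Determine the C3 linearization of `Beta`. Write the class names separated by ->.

L[Beta] = Beta + merge(L[Inner], L[Base], L[Leaf], [Inner Base Leaf])
  take Inner:  [Inner Alpha Core Right Top Final object] + [Base Leaf Core Top Final object] + [Leaf Top Final object] + [Inner Base Leaf]
  take Alpha:  [Alpha Core Right Top Final object] + [Base Leaf Core Top Final object] + [Leaf Top Final object] + [Base Leaf]
  take Base:  [Core Right Top Final object] + [Base Leaf Core Top Final object] + [Leaf Top Final object] + [Base Leaf]
  take Leaf:  [Core Right Top Final object] + [Leaf Core Top Final object] + [Leaf Top Final object] + [Leaf]
  take Core:  [Core Right Top Final object] + [Core Top Final object] + [Top Final object]
  take Right:  [Right Top Final object] + [Top Final object] + [Top Final object]
  take Top:  [Top Final object] + [Top Final object] + [Top Final object]
  take Final:  [Final object] + [Final object] + [Final object]
  take object:  [object] + [object] + [object]

Beta -> Inner -> Alpha -> Base -> Leaf -> Core -> Right -> Top -> Final -> object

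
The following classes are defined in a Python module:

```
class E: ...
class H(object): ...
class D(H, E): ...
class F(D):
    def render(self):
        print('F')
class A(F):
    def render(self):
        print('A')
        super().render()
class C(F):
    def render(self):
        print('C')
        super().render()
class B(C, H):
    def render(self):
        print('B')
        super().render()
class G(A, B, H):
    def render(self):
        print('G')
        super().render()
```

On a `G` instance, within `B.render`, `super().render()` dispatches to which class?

C

L[G] = G + merge(L[A], L[B], L[H], [A B H])
  take A:  [A F D H E object] + [B C F D H E object] + [H object] + [A B H]
  take B:  [F D H E object] + [B C F D H E object] + [H object] + [B H]
  take C:  [F D H E object] + [C F D H E object] + [H object] + [H]
  take F:  [F D H E object] + [F D H E object] + [H object] + [H]
  take D:  [D H E object] + [D H E object] + [H object] + [H]
  take H:  [H E object] + [H E object] + [H object] + [H]
  take E:  [E object] + [E object] + [object]
  take object:  [object] + [object] + [object]
MRO: G A B C F D H E object
super() in B.render on a G instance goes to the class after B in G's MRO: C.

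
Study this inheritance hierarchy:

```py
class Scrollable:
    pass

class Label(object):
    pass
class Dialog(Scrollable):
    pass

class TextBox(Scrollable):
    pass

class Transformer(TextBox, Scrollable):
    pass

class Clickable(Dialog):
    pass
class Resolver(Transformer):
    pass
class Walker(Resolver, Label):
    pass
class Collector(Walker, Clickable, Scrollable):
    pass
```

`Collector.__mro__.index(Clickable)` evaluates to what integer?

5

L[Collector] = Collector + merge(L[Walker], L[Clickable], L[Scrollable], [Walker Clickable Scrollable])
  take Walker:  [Walker Resolver Transformer TextBox Scrollable Label object] + [Clickable Dialog Scrollable object] + [Scrollable object] + [Walker Clickable Scrollable]
  take Resolver:  [Resolver Transformer TextBox Scrollable Label object] + [Clickable Dialog Scrollable object] + [Scrollable object] + [Clickable Scrollable]
  take Transformer:  [Transformer TextBox Scrollable Label object] + [Clickable Dialog Scrollable object] + [Scrollable object] + [Clickable Scrollable]
  take TextBox:  [TextBox Scrollable Label object] + [Clickable Dialog Scrollable object] + [Scrollable object] + [Clickable Scrollable]
  take Clickable:  [Scrollable Label object] + [Clickable Dialog Scrollable object] + [Scrollable object] + [Clickable Scrollable]
  take Dialog:  [Scrollable Label object] + [Dialog Scrollable object] + [Scrollable object] + [Scrollable]
  take Scrollable:  [Scrollable Label object] + [Scrollable object] + [Scrollable object] + [Scrollable]
  take Label:  [Label object] + [object] + [object]
  take object:  [object] + [object] + [object]
MRO: Collector Walker Resolver Transformer TextBox Clickable Dialog Scrollable Label object
Clickable sits at index 5.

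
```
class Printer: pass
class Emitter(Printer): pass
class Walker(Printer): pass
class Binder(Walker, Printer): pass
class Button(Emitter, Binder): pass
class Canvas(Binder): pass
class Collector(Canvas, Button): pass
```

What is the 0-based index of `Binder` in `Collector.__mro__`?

L[Collector] = Collector + merge(L[Canvas], L[Button], [Canvas Button])
  take Canvas:  [Canvas Binder Walker Printer object] + [Button Emitter Binder Walker Printer object] + [Canvas Button]
  take Button:  [Binder Walker Printer object] + [Button Emitter Binder Walker Printer object] + [Button]
  take Emitter:  [Binder Walker Printer object] + [Emitter Binder Walker Printer object]
  take Binder:  [Binder Walker Printer object] + [Binder Walker Printer object]
  take Walker:  [Walker Printer object] + [Walker Printer object]
  take Printer:  [Printer object] + [Printer object]
  take object:  [object] + [object]
MRO: Collector Canvas Button Emitter Binder Walker Printer object
Binder sits at index 4.

4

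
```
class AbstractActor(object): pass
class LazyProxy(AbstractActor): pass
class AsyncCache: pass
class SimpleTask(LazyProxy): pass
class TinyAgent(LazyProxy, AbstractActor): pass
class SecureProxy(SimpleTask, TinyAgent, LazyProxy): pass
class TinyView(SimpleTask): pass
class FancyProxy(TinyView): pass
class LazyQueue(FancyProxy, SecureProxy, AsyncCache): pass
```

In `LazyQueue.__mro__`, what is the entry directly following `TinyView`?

L[LazyQueue] = LazyQueue + merge(L[FancyProxy], L[SecureProxy], L[AsyncCache], [FancyProxy SecureProxy AsyncCache])
  take FancyProxy:  [FancyProxy TinyView SimpleTask LazyProxy AbstractActor object] + [SecureProxy SimpleTask TinyAgent LazyProxy AbstractActor object] + [AsyncCache object] + [FancyProxy SecureProxy AsyncCache]
  take TinyView:  [TinyView SimpleTask LazyProxy AbstractActor object] + [SecureProxy SimpleTask TinyAgent LazyProxy AbstractActor object] + [AsyncCache object] + [SecureProxy AsyncCache]
  take SecureProxy:  [SimpleTask LazyProxy AbstractActor object] + [SecureProxy SimpleTask TinyAgent LazyProxy AbstractActor object] + [AsyncCache object] + [SecureProxy AsyncCache]
  take SimpleTask:  [SimpleTask LazyProxy AbstractActor object] + [SimpleTask TinyAgent LazyProxy AbstractActor object] + [AsyncCache object] + [AsyncCache]
  take TinyAgent:  [LazyProxy AbstractActor object] + [TinyAgent LazyProxy AbstractActor object] + [AsyncCache object] + [AsyncCache]
  take LazyProxy:  [LazyProxy AbstractActor object] + [LazyProxy AbstractActor object] + [AsyncCache object] + [AsyncCache]
  take AbstractActor:  [AbstractActor object] + [AbstractActor object] + [AsyncCache object] + [AsyncCache]
  take AsyncCache:  [object] + [object] + [AsyncCache object] + [AsyncCache]
  take object:  [object] + [object] + [object]
MRO: LazyQueue FancyProxy TinyView SecureProxy SimpleTask TinyAgent LazyProxy AbstractActor AsyncCache object
TinyView is at position 2; next is SecureProxy.

SecureProxy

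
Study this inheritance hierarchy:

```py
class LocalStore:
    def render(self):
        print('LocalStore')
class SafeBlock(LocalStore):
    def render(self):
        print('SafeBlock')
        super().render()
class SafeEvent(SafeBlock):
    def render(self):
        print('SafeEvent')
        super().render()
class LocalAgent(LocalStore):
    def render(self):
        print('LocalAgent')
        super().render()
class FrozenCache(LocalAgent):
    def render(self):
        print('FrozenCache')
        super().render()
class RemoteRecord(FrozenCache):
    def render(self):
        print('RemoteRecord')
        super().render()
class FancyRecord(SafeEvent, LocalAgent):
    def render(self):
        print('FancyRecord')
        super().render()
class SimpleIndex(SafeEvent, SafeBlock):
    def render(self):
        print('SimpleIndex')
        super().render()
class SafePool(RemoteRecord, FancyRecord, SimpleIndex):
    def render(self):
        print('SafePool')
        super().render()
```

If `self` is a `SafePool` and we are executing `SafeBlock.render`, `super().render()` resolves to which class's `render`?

LocalAgent

L[SafePool] = SafePool + merge(L[RemoteRecord], L[FancyRecord], L[SimpleIndex], [RemoteRecord FancyRecord SimpleIndex])
  take RemoteRecord:  [RemoteRecord FrozenCache LocalAgent LocalStore object] + [FancyRecord SafeEvent SafeBlock LocalAgent LocalStore object] + [SimpleIndex SafeEvent SafeBlock LocalStore object] + [RemoteRecord FancyRecord SimpleIndex]
  take FrozenCache:  [FrozenCache LocalAgent LocalStore object] + [FancyRecord SafeEvent SafeBlock LocalAgent LocalStore object] + [SimpleIndex SafeEvent SafeBlock LocalStore object] + [FancyRecord SimpleIndex]
  take FancyRecord:  [LocalAgent LocalStore object] + [FancyRecord SafeEvent SafeBlock LocalAgent LocalStore object] + [SimpleIndex SafeEvent SafeBlock LocalStore object] + [FancyRecord SimpleIndex]
  take SimpleIndex:  [LocalAgent LocalStore object] + [SafeEvent SafeBlock LocalAgent LocalStore object] + [SimpleIndex SafeEvent SafeBlock LocalStore object] + [SimpleIndex]
  take SafeEvent:  [LocalAgent LocalStore object] + [SafeEvent SafeBlock LocalAgent LocalStore object] + [SafeEvent SafeBlock LocalStore object]
  take SafeBlock:  [LocalAgent LocalStore object] + [SafeBlock LocalAgent LocalStore object] + [SafeBlock LocalStore object]
  take LocalAgent:  [LocalAgent LocalStore object] + [LocalAgent LocalStore object] + [LocalStore object]
  take LocalStore:  [LocalStore object] + [LocalStore object] + [LocalStore object]
  take object:  [object] + [object] + [object]
MRO: SafePool RemoteRecord FrozenCache FancyRecord SimpleIndex SafeEvent SafeBlock LocalAgent LocalStore object
super() in SafeBlock.render on a SafePool instance goes to the class after SafeBlock in SafePool's MRO: LocalAgent.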